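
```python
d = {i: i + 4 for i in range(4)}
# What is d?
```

{0: 4, 1: 5, 2: 6, 3: 7}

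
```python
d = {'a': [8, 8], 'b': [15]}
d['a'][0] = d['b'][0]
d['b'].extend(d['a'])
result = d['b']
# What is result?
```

After line 1: d = {'a': [8, 8], 'b': [15]}
After line 2 (a[0] = b[0] = 15): d = {'a': [15, 8], 'b': [15]}
After line 3 (b.extend(a) appends [15, 8]): d = {'a': [15, 8], 'b': [15, 15, 8]}
After line 4: result = d['b'] = [15, 15, 8]

[15, 15, 8]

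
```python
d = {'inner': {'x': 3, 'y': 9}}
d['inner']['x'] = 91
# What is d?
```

After line 1: d = {'inner': {'x': 3, 'y': 9}}
After line 2 (inner x overwritten): d = {'inner': {'x': 91, 'y': 9}}

{'inner': {'x': 91, 'y': 9}}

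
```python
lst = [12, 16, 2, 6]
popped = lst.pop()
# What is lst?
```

[12, 16, 2]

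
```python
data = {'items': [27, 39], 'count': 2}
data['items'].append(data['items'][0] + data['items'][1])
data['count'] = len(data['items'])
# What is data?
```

After line 1: data = {'items': [27, 39], 'count': 2}
After line 2 (append 27 + 39 = 66): data = {'items': [27, 39, 66], 'count': 2}
After line 3 (count = len(items) = 3): data = {'items': [27, 39, 66], 'count': 3}

{'items': [27, 39, 66], 'count': 3}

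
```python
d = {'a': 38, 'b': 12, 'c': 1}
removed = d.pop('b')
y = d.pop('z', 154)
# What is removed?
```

After line 1: d = {'a': 38, 'b': 12, 'c': 1}
After line 2 (pop 'b' returns 12): d = {'a': 38, 'c': 1}, removed = 12
After line 3 (pop 'z' missing, returns default 154): d = {'a': 38, 'c': 1}, y = 154

12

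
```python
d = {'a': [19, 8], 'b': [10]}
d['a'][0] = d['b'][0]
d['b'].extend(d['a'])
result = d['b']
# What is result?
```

After line 1: d = {'a': [19, 8], 'b': [10]}
After line 2 (a[0] = b[0] = 10): d = {'a': [10, 8], 'b': [10]}
After line 3 (b.extend(a) appends [10, 8]): d = {'a': [10, 8], 'b': [10, 10, 8]}
After line 4: result = d['b'] = [10, 10, 8]

[10, 10, 8]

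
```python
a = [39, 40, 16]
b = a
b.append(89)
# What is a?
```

After line 1: a = [39, 40, 16]
After line 2 (b = a is an alias, same object): a = [39, 40, 16], b = [39, 40, 16]
After line 3 (b.append mutates the shared list): a = [39, 40, 16, 89], b = [39, 40, 16, 89]

[39, 40, 16, 89]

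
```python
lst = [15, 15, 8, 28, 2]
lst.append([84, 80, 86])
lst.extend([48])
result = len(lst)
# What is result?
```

After line 1: lst = [15, 15, 8, 28, 2]
After line 2 (append adds [84, 80, 86] as single element): lst = [15, 15, 8, 28, 2, [84, 80, 86]]
After line 3 (extend unpacks [48], adds 48): lst = [15, 15, 8, 28, 2, [84, 80, 86], 48]
After line 4: result = len(lst) = 7

7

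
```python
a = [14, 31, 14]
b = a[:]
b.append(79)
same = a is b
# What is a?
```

After line 1: a = [14, 31, 14]
After line 2 (b = a[:] is a shallow copy, new object): a = [14, 31, 14], b = [14, 31, 14]
After line 3 (append only mutates b): a = [14, 31, 14], b = [14, 31, 14, 79]
After line 4 (same = a is b; different objects -> False): same = False

[14, 31, 14]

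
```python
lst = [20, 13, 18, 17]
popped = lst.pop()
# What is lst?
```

[20, 13, 18]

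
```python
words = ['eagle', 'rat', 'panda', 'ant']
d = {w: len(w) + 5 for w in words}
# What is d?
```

{'eagle': 10, 'rat': 8, 'panda': 10, 'ant': 8}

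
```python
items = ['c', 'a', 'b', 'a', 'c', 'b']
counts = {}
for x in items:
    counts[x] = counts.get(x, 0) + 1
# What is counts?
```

Initial: counts = {}, items = ['c', 'a', 'b', 'a', 'c', 'b']
See 'c': counts = {'c': 1}
See 'a': counts = {'c': 1, 'a': 1}
See 'b': counts = {'c': 1, 'a': 1, 'b': 1}
See 'a': counts = {'c': 1, 'a': 2, 'b': 1}
See 'c': counts = {'c': 2, 'a': 2, 'b': 1}
See 'b': counts = {'c': 2, 'a': 2, 'b': 2}

{'c': 2, 'a': 2, 'b': 2}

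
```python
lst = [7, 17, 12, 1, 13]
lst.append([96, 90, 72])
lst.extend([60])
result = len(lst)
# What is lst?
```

After line 1: lst = [7, 17, 12, 1, 13]
After line 2 (append adds [96, 90, 72] as single element): lst = [7, 17, 12, 1, 13, [96, 90, 72]]
After line 3 (extend unpacks [60], adds 60): lst = [7, 17, 12, 1, 13, [96, 90, 72], 60]
After line 4: result = len(lst) = 7

[7, 17, 12, 1, 13, [96, 90, 72], 60]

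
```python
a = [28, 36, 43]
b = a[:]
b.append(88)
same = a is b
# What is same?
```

After line 1: a = [28, 36, 43]
After line 2 (b = a[:] is a shallow copy, new object): a = [28, 36, 43], b = [28, 36, 43]
After line 3 (append only mutates b): a = [28, 36, 43], b = [28, 36, 43, 88]
After line 4 (same = a is b; different objects -> False): same = False

False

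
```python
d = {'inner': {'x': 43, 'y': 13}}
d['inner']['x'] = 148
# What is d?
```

After line 1: d = {'inner': {'x': 43, 'y': 13}}
After line 2 (inner x overwritten): d = {'inner': {'x': 148, 'y': 13}}

{'inner': {'x': 148, 'y': 13}}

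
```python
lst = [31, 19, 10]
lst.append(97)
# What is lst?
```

[31, 19, 10, 97]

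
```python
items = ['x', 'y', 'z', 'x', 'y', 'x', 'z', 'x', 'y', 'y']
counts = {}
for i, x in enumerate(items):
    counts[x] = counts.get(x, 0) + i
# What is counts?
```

Initial: counts = {}, items = ['x', 'y', 'z', 'x', 'y', 'x', 'z', 'x', 'y', 'y']
i=0, x='x': counts = {'x': 0}
i=1, x='y': counts = {'x': 0, 'y': 1}
i=2, x='z': counts = {'x': 0, 'y': 1, 'z': 2}
i=3, x='x': counts = {'x': 3, 'y': 1, 'z': 2}
i=4, x='y': counts = {'x': 3, 'y': 5, 'z': 2}
i=5, x='x': counts = {'x': 8, 'y': 5, 'z': 2}
i=6, x='z': counts = {'x': 8, 'y': 5, 'z': 8}
i=7, x='x': counts = {'x': 15, 'y': 5, 'z': 8}
i=8, x='y': counts = {'x': 15, 'y': 13, 'z': 8}
i=9, x='y': counts = {'x': 15, 'y': 22, 'z': 8}

{'x': 15, 'y': 22, 'z': 8}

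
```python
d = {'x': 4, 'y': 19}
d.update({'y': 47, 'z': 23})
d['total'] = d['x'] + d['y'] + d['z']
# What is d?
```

After line 1: d = {'x': 4, 'y': 19}
After line 2 (y overwritten, z added): d = {'x': 4, 'y': 47, 'z': 23}
After line 3 (total = 4 + 47 + 23 = 74): d = {'x': 4, 'y': 47, 'z': 23, 'total': 74}

{'x': 4, 'y': 47, 'z': 23, 'total': 74}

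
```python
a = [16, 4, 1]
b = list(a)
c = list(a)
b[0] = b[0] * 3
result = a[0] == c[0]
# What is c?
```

After line 1: a = [16, 4, 1]
After line 2 (b = list(a), copy): a = [16, 4, 1], b = [16, 4, 1]
After line 3 (c = list(a) is a copy, new object): c = [16, 4, 1]
After line 4 (b[0] = 16 * 3 = 48; only b mutates (copy)): a = [16, 4, 1], b = [48, 4, 1], c = [16, 4, 1]
After line 5 (a[0] = 16, c[0] = 16; result = True)

[16, 4, 1]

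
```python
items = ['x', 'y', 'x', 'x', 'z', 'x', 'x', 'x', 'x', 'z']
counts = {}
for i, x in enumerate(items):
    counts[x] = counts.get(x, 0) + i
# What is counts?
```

Initial: counts = {}, items = ['x', 'y', 'x', 'x', 'z', 'x', 'x', 'x', 'x', 'z']
i=0, x='x': counts = {'x': 0}
i=1, x='y': counts = {'x': 0, 'y': 1}
i=2, x='x': counts = {'x': 2, 'y': 1}
i=3, x='x': counts = {'x': 5, 'y': 1}
i=4, x='z': counts = {'x': 5, 'y': 1, 'z': 4}
i=5, x='x': counts = {'x': 10, 'y': 1, 'z': 4}
i=6, x='x': counts = {'x': 16, 'y': 1, 'z': 4}
i=7, x='x': counts = {'x': 23, 'y': 1, 'z': 4}
i=8, x='x': counts = {'x': 31, 'y': 1, 'z': 4}
i=9, x='z': counts = {'x': 31, 'y': 1, 'z': 13}

{'x': 31, 'y': 1, 'z': 13}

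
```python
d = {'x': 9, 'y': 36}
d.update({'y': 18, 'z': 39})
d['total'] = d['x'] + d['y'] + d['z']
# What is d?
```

After line 1: d = {'x': 9, 'y': 36}
After line 2 (y overwritten, z added): d = {'x': 9, 'y': 18, 'z': 39}
After line 3 (total = 9 + 18 + 39 = 66): d = {'x': 9, 'y': 18, 'z': 39, 'total': 66}

{'x': 9, 'y': 18, 'z': 39, 'total': 66}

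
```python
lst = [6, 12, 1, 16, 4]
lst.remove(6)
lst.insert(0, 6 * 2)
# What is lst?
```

After line 1: lst = [6, 12, 1, 16, 4]
After line 2 (remove first 6): lst = [12, 1, 16, 4]
After line 3 (insert 12 at index 0): lst = [12, 12, 1, 16, 4]

[12, 12, 1, 16, 4]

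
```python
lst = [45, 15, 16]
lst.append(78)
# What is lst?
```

[45, 15, 16, 78]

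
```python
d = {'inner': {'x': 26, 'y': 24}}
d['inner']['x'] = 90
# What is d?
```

After line 1: d = {'inner': {'x': 26, 'y': 24}}
After line 2 (inner x overwritten): d = {'inner': {'x': 90, 'y': 24}}

{'inner': {'x': 90, 'y': 24}}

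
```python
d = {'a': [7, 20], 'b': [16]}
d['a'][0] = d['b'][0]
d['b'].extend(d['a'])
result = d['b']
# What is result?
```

After line 1: d = {'a': [7, 20], 'b': [16]}
After line 2 (a[0] = b[0] = 16): d = {'a': [16, 20], 'b': [16]}
After line 3 (b.extend(a) appends [16, 20]): d = {'a': [16, 20], 'b': [16, 16, 20]}
After line 4: result = d['b'] = [16, 16, 20]

[16, 16, 20]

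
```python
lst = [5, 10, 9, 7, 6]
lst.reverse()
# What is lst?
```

[6, 7, 9, 10, 5]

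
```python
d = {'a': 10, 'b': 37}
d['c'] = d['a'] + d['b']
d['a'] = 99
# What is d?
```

After line 1: d = {'a': 10, 'b': 37}
After line 2 (d['c'] = 10 + 37): d = {'a': 10, 'b': 37, 'c': 47}
After line 3: d = {'a': 99, 'b': 37, 'c': 47}

{'a': 99, 'b': 37, 'c': 47}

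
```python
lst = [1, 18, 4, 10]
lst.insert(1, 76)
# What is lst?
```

[1, 76, 18, 4, 10]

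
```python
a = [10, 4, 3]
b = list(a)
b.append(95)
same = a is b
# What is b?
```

After line 1: a = [10, 4, 3]
After line 2 (b = list(a) is a shallow copy, new object): a = [10, 4, 3], b = [10, 4, 3]
After line 3 (append only mutates b): a = [10, 4, 3], b = [10, 4, 3, 95]
After line 4 (same = a is b; different objects -> False): same = False

[10, 4, 3, 95]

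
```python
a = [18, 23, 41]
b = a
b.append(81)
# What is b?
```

After line 1: a = [18, 23, 41]
After line 2 (b = a is an alias, same object): a = [18, 23, 41], b = [18, 23, 41]
After line 3 (b.append mutates the shared list): a = [18, 23, 41, 81], b = [18, 23, 41, 81]

[18, 23, 41, 81]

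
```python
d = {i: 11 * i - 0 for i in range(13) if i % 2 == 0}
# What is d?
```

{0: 0, 2: 22, 4: 44, 6: 66, 8: 88, 10: 110, 12: 132}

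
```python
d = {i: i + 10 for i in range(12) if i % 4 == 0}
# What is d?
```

{0: 10, 4: 14, 8: 18}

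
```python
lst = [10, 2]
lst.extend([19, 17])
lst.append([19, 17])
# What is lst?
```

After line 1: lst = [10, 2]
After line 2 (extend unpacks [19, 17]): lst = [10, 2, 19, 17]
After line 3 (append adds [19, 17] as single element): lst = [10, 2, 19, 17, [19, 17]]

[10, 2, 19, 17, [19, 17]]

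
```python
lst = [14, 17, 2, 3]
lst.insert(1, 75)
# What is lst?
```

[14, 75, 17, 2, 3]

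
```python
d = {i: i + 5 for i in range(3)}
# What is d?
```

{0: 5, 1: 6, 2: 7}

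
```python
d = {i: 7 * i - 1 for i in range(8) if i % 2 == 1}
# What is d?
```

{1: 6, 3: 20, 5: 34, 7: 48}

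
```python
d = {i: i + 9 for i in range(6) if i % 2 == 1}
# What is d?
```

{1: 10, 3: 12, 5: 14}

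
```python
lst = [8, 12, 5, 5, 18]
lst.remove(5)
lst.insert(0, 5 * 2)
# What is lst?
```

After line 1: lst = [8, 12, 5, 5, 18]
After line 2 (remove first 5): lst = [8, 12, 5, 18]
After line 3 (insert 10 at index 0): lst = [10, 8, 12, 5, 18]

[10, 8, 12, 5, 18]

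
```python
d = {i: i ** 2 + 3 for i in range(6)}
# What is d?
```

{0: 3, 1: 4, 2: 7, 3: 12, 4: 19, 5: 28}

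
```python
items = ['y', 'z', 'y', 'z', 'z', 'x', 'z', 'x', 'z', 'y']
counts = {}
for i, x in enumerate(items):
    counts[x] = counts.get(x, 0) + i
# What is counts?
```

Initial: counts = {}, items = ['y', 'z', 'y', 'z', 'z', 'x', 'z', 'x', 'z', 'y']
i=0, x='y': counts = {'y': 0}
i=1, x='z': counts = {'y': 0, 'z': 1}
i=2, x='y': counts = {'y': 2, 'z': 1}
i=3, x='z': counts = {'y': 2, 'z': 4}
i=4, x='z': counts = {'y': 2, 'z': 8}
i=5, x='x': counts = {'y': 2, 'z': 8, 'x': 5}
i=6, x='z': counts = {'y': 2, 'z': 14, 'x': 5}
i=7, x='x': counts = {'y': 2, 'z': 14, 'x': 12}
i=8, x='z': counts = {'y': 2, 'z': 22, 'x': 12}
i=9, x='y': counts = {'y': 11, 'z': 22, 'x': 12}

{'y': 11, 'z': 22, 'x': 12}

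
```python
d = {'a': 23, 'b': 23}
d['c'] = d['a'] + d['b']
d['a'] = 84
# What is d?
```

After line 1: d = {'a': 23, 'b': 23}
After line 2 (d['c'] = 23 + 23): d = {'a': 23, 'b': 23, 'c': 46}
After line 3: d = {'a': 84, 'b': 23, 'c': 46}

{'a': 84, 'b': 23, 'c': 46}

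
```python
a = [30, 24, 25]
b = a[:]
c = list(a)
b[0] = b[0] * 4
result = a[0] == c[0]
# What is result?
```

After line 1: a = [30, 24, 25]
After line 2 (b = a[:], copy): a = [30, 24, 25], b = [30, 24, 25]
After line 3 (c = list(a) is a copy, new object): c = [30, 24, 25]
After line 4 (b[0] = 30 * 4 = 120; only b mutates (copy)): a = [30, 24, 25], b = [120, 24, 25], c = [30, 24, 25]
After line 5 (a[0] = 30, c[0] = 30; result = True)

True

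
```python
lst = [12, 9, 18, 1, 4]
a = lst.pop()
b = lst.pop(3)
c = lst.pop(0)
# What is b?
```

After line 1: lst = [12, 9, 18, 1, 4]
After line 2 (pop() -> a = 4): lst = [12, 9, 18, 1]
After line 3 (pop(3) -> b = 1): lst = [12, 9, 18]
After line 4 (pop(0) -> c = 12): lst = [9, 18]

1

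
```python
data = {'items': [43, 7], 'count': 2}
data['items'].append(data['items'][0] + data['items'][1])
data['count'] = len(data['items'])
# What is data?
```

After line 1: data = {'items': [43, 7], 'count': 2}
After line 2 (append 43 + 7 = 50): data = {'items': [43, 7, 50], 'count': 2}
After line 3 (count = len(items) = 3): data = {'items': [43, 7, 50], 'count': 3}

{'items': [43, 7, 50], 'count': 3}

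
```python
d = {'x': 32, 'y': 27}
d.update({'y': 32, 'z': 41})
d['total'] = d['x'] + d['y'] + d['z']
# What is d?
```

After line 1: d = {'x': 32, 'y': 27}
After line 2 (y overwritten, z added): d = {'x': 32, 'y': 32, 'z': 41}
After line 3 (total = 32 + 32 + 41 = 105): d = {'x': 32, 'y': 32, 'z': 41, 'total': 105}

{'x': 32, 'y': 32, 'z': 41, 'total': 105}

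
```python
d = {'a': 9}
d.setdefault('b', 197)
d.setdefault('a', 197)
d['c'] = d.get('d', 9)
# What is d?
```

After line 1: d = {'a': 9}
After line 2 (setdefault adds 'b'=197): d = {'a': 9, 'b': 197}
After line 3 (setdefault 'a' no-op, already exists): d = {'a': 9, 'b': 197}
After line 4 (get('d', 9) returns default since 'd' not in d): d = {'a': 9, 'b': 197, 'c': 9}

{'a': 9, 'b': 197, 'c': 9}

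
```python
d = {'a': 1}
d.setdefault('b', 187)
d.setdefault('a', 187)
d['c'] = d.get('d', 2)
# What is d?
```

After line 1: d = {'a': 1}
After line 2 (setdefault adds 'b'=187): d = {'a': 1, 'b': 187}
After line 3 (setdefault 'a' no-op, already exists): d = {'a': 1, 'b': 187}
After line 4 (get('d', 2) returns default since 'd' not in d): d = {'a': 1, 'b': 187, 'c': 2}

{'a': 1, 'b': 187, 'c': 2}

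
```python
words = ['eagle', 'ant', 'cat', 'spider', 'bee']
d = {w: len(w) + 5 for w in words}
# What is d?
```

{'eagle': 10, 'ant': 8, 'cat': 8, 'spider': 11, 'bee': 8}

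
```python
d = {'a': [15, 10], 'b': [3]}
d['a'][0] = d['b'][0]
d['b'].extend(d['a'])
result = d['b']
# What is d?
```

After line 1: d = {'a': [15, 10], 'b': [3]}
After line 2 (a[0] = b[0] = 3): d = {'a': [3, 10], 'b': [3]}
After line 3 (b.extend(a) appends [3, 10]): d = {'a': [3, 10], 'b': [3, 3, 10]}
After line 4: result = d['b'] = [3, 3, 10]

{'a': [3, 10], 'b': [3, 3, 10]}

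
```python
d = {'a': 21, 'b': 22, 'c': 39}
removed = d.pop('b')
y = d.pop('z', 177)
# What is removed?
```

After line 1: d = {'a': 21, 'b': 22, 'c': 39}
After line 2 (pop 'b' returns 22): d = {'a': 21, 'c': 39}, removed = 22
After line 3 (pop 'z' missing, returns default 177): d = {'a': 21, 'c': 39}, y = 177

22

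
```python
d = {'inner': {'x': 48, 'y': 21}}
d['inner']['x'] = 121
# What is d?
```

After line 1: d = {'inner': {'x': 48, 'y': 21}}
After line 2 (inner x overwritten): d = {'inner': {'x': 121, 'y': 21}}

{'inner': {'x': 121, 'y': 21}}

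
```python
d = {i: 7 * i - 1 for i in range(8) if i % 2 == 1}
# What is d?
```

{1: 6, 3: 20, 5: 34, 7: 48}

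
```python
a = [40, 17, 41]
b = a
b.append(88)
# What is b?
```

After line 1: a = [40, 17, 41]
After line 2 (b = a is an alias, same object): a = [40, 17, 41], b = [40, 17, 41]
After line 3 (b.append mutates the shared list): a = [40, 17, 41, 88], b = [40, 17, 41, 88]

[40, 17, 41, 88]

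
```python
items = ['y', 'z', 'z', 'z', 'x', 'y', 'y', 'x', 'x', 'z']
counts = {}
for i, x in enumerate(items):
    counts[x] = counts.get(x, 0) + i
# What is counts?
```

Initial: counts = {}, items = ['y', 'z', 'z', 'z', 'x', 'y', 'y', 'x', 'x', 'z']
i=0, x='y': counts = {'y': 0}
i=1, x='z': counts = {'y': 0, 'z': 1}
i=2, x='z': counts = {'y': 0, 'z': 3}
i=3, x='z': counts = {'y': 0, 'z': 6}
i=4, x='x': counts = {'y': 0, 'z': 6, 'x': 4}
i=5, x='y': counts = {'y': 5, 'z': 6, 'x': 4}
i=6, x='y': counts = {'y': 11, 'z': 6, 'x': 4}
i=7, x='x': counts = {'y': 11, 'z': 6, 'x': 11}
i=8, x='x': counts = {'y': 11, 'z': 6, 'x': 19}
i=9, x='z': counts = {'y': 11, 'z': 15, 'x': 19}

{'y': 11, 'z': 15, 'x': 19}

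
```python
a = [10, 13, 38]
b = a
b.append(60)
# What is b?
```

After line 1: a = [10, 13, 38]
After line 2 (b = a is an alias, same object): a = [10, 13, 38], b = [10, 13, 38]
After line 3 (b.append mutates the shared list): a = [10, 13, 38, 60], b = [10, 13, 38, 60]

[10, 13, 38, 60]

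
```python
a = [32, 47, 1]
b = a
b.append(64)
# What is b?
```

After line 1: a = [32, 47, 1]
After line 2 (b = a is an alias, same object): a = [32, 47, 1], b = [32, 47, 1]
After line 3 (b.append mutates the shared list): a = [32, 47, 1, 64], b = [32, 47, 1, 64]

[32, 47, 1, 64]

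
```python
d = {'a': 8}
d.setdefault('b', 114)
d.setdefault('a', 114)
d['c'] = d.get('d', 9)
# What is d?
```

After line 1: d = {'a': 8}
After line 2 (setdefault adds 'b'=114): d = {'a': 8, 'b': 114}
After line 3 (setdefault 'a' no-op, already exists): d = {'a': 8, 'b': 114}
After line 4 (get('d', 9) returns default since 'd' not in d): d = {'a': 8, 'b': 114, 'c': 9}

{'a': 8, 'b': 114, 'c': 9}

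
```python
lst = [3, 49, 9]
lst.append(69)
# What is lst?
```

[3, 49, 9, 69]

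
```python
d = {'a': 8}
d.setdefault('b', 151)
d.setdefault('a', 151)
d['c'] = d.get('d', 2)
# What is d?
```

After line 1: d = {'a': 8}
After line 2 (setdefault adds 'b'=151): d = {'a': 8, 'b': 151}
After line 3 (setdefault 'a' no-op, already exists): d = {'a': 8, 'b': 151}
After line 4 (get('d', 2) returns default since 'd' not in d): d = {'a': 8, 'b': 151, 'c': 2}

{'a': 8, 'b': 151, 'c': 2}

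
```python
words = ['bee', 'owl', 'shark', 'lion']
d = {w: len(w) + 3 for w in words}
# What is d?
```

{'bee': 6, 'owl': 6, 'shark': 8, 'lion': 7}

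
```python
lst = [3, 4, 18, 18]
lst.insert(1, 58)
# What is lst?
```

[3, 58, 4, 18, 18]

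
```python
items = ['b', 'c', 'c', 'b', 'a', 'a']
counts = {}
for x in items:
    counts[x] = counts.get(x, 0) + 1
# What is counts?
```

Initial: counts = {}, items = ['b', 'c', 'c', 'b', 'a', 'a']
See 'b': counts = {'b': 1}
See 'c': counts = {'b': 1, 'c': 1}
See 'c': counts = {'b': 1, 'c': 2}
See 'b': counts = {'b': 2, 'c': 2}
See 'a': counts = {'b': 2, 'c': 2, 'a': 1}
See 'a': counts = {'b': 2, 'c': 2, 'a': 2}

{'b': 2, 'c': 2, 'a': 2}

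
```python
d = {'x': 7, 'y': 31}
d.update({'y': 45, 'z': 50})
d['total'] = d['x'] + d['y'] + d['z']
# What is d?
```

After line 1: d = {'x': 7, 'y': 31}
After line 2 (y overwritten, z added): d = {'x': 7, 'y': 45, 'z': 50}
After line 3 (total = 7 + 45 + 50 = 102): d = {'x': 7, 'y': 45, 'z': 50, 'total': 102}

{'x': 7, 'y': 45, 'z': 50, 'total': 102}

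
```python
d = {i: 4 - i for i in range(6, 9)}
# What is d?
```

{6: -2, 7: -3, 8: -4}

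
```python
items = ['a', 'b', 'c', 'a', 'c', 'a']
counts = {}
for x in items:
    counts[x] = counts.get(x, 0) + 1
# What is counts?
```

Initial: counts = {}, items = ['a', 'b', 'c', 'a', 'c', 'a']
See 'a': counts = {'a': 1}
See 'b': counts = {'a': 1, 'b': 1}
See 'c': counts = {'a': 1, 'b': 1, 'c': 1}
See 'a': counts = {'a': 2, 'b': 1, 'c': 1}
See 'c': counts = {'a': 2, 'b': 1, 'c': 2}
See 'a': counts = {'a': 3, 'b': 1, 'c': 2}

{'a': 3, 'b': 1, 'c': 2}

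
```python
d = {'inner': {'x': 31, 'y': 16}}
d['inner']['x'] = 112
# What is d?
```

After line 1: d = {'inner': {'x': 31, 'y': 16}}
After line 2 (inner x overwritten): d = {'inner': {'x': 112, 'y': 16}}

{'inner': {'x': 112, 'y': 16}}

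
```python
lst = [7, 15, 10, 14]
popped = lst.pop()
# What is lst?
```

[7, 15, 10]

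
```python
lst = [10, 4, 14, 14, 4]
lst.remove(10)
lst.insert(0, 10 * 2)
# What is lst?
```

After line 1: lst = [10, 4, 14, 14, 4]
After line 2 (remove first 10): lst = [4, 14, 14, 4]
After line 3 (insert 20 at index 0): lst = [20, 4, 14, 14, 4]

[20, 4, 14, 14, 4]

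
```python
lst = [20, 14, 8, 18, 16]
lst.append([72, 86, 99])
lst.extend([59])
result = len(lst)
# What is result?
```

After line 1: lst = [20, 14, 8, 18, 16]
After line 2 (append adds [72, 86, 99] as single element): lst = [20, 14, 8, 18, 16, [72, 86, 99]]
After line 3 (extend unpacks [59], adds 59): lst = [20, 14, 8, 18, 16, [72, 86, 99], 59]
After line 4: result = len(lst) = 7

7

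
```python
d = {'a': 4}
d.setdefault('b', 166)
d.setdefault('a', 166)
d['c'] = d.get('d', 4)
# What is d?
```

After line 1: d = {'a': 4}
After line 2 (setdefault adds 'b'=166): d = {'a': 4, 'b': 166}
After line 3 (setdefault 'a' no-op, already exists): d = {'a': 4, 'b': 166}
After line 4 (get('d', 4) returns default since 'd' not in d): d = {'a': 4, 'b': 166, 'c': 4}

{'a': 4, 'b': 166, 'c': 4}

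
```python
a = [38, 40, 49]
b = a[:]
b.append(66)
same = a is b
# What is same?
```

After line 1: a = [38, 40, 49]
After line 2 (b = a[:] is a shallow copy, new object): a = [38, 40, 49], b = [38, 40, 49]
After line 3 (append only mutates b): a = [38, 40, 49], b = [38, 40, 49, 66]
After line 4 (same = a is b; different objects -> False): same = False

False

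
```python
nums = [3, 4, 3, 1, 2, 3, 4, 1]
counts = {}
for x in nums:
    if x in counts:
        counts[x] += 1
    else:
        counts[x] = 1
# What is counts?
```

Initial: counts = {}, nums = [3, 4, 3, 1, 2, 3, 4, 1]
See 3: counts = {3: 1}
See 4: counts = {3: 1, 4: 1}
See 3: counts = {3: 2, 4: 1}
See 1: counts = {3: 2, 4: 1, 1: 1}
See 2: counts = {3: 2, 4: 1, 1: 1, 2: 1}
See 3: counts = {3: 3, 4: 1, 1: 1, 2: 1}
See 4: counts = {3: 3, 4: 2, 1: 1, 2: 1}
See 1: counts = {3: 3, 4: 2, 1: 2, 2: 1}

{3: 3, 4: 2, 1: 2, 2: 1}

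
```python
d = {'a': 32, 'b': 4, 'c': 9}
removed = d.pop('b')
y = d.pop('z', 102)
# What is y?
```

After line 1: d = {'a': 32, 'b': 4, 'c': 9}
After line 2 (pop 'b' returns 4): d = {'a': 32, 'c': 9}, removed = 4
After line 3 (pop 'z' missing, returns default 102): d = {'a': 32, 'c': 9}, y = 102

102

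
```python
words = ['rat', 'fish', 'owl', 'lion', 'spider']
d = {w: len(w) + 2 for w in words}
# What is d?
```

{'rat': 5, 'fish': 6, 'owl': 5, 'lion': 6, 'spider': 8}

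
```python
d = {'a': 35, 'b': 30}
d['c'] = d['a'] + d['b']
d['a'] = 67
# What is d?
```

After line 1: d = {'a': 35, 'b': 30}
After line 2 (d['c'] = 35 + 30): d = {'a': 35, 'b': 30, 'c': 65}
After line 3: d = {'a': 67, 'b': 30, 'c': 65}

{'a': 67, 'b': 30, 'c': 65}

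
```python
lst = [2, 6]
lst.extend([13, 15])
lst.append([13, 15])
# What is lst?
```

After line 1: lst = [2, 6]
After line 2 (extend unpacks [13, 15]): lst = [2, 6, 13, 15]
After line 3 (append adds [13, 15] as single element): lst = [2, 6, 13, 15, [13, 15]]

[2, 6, 13, 15, [13, 15]]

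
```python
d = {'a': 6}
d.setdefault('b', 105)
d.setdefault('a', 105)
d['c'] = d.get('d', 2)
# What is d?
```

After line 1: d = {'a': 6}
After line 2 (setdefault adds 'b'=105): d = {'a': 6, 'b': 105}
After line 3 (setdefault 'a' no-op, already exists): d = {'a': 6, 'b': 105}
After line 4 (get('d', 2) returns default since 'd' not in d): d = {'a': 6, 'b': 105, 'c': 2}

{'a': 6, 'b': 105, 'c': 2}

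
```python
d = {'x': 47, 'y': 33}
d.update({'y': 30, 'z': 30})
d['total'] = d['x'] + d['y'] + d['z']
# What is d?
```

After line 1: d = {'x': 47, 'y': 33}
After line 2 (y overwritten, z added): d = {'x': 47, 'y': 30, 'z': 30}
After line 3 (total = 47 + 30 + 30 = 107): d = {'x': 47, 'y': 30, 'z': 30, 'total': 107}

{'x': 47, 'y': 30, 'z': 30, 'total': 107}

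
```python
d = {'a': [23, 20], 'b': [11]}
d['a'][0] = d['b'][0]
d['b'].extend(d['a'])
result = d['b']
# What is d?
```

After line 1: d = {'a': [23, 20], 'b': [11]}
After line 2 (a[0] = b[0] = 11): d = {'a': [11, 20], 'b': [11]}
After line 3 (b.extend(a) appends [11, 20]): d = {'a': [11, 20], 'b': [11, 11, 20]}
After line 4: result = d['b'] = [11, 11, 20]

{'a': [11, 20], 'b': [11, 11, 20]}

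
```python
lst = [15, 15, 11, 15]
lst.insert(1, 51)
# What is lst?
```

[15, 51, 15, 11, 15]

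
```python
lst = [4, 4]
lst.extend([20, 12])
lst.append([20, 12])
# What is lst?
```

After line 1: lst = [4, 4]
After line 2 (extend unpacks [20, 12]): lst = [4, 4, 20, 12]
After line 3 (append adds [20, 12] as single element): lst = [4, 4, 20, 12, [20, 12]]

[4, 4, 20, 12, [20, 12]]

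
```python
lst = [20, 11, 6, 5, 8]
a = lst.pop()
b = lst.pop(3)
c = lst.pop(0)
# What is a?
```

After line 1: lst = [20, 11, 6, 5, 8]
After line 2 (pop() -> a = 8): lst = [20, 11, 6, 5]
After line 3 (pop(3) -> b = 5): lst = [20, 11, 6]
After line 4 (pop(0) -> c = 20): lst = [11, 6]

8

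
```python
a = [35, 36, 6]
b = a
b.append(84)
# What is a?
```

After line 1: a = [35, 36, 6]
After line 2 (b = a is an alias, same object): a = [35, 36, 6], b = [35, 36, 6]
After line 3 (b.append mutates the shared list): a = [35, 36, 6, 84], b = [35, 36, 6, 84]

[35, 36, 6, 84]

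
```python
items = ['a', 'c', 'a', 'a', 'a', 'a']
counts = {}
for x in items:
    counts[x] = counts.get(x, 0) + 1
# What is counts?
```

Initial: counts = {}, items = ['a', 'c', 'a', 'a', 'a', 'a']
See 'a': counts = {'a': 1}
See 'c': counts = {'a': 1, 'c': 1}
See 'a': counts = {'a': 2, 'c': 1}
See 'a': counts = {'a': 3, 'c': 1}
See 'a': counts = {'a': 4, 'c': 1}
See 'a': counts = {'a': 5, 'c': 1}

{'a': 5, 'c': 1}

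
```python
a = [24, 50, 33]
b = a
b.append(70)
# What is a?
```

After line 1: a = [24, 50, 33]
After line 2 (b = a is an alias, same object): a = [24, 50, 33], b = [24, 50, 33]
After line 3 (b.append mutates the shared list): a = [24, 50, 33, 70], b = [24, 50, 33, 70]

[24, 50, 33, 70]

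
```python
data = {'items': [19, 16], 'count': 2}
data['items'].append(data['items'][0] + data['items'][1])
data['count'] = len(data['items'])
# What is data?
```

After line 1: data = {'items': [19, 16], 'count': 2}
After line 2 (append 19 + 16 = 35): data = {'items': [19, 16, 35], 'count': 2}
After line 3 (count = len(items) = 3): data = {'items': [19, 16, 35], 'count': 3}

{'items': [19, 16, 35], 'count': 3}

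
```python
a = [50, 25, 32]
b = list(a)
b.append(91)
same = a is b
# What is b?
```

After line 1: a = [50, 25, 32]
After line 2 (b = list(a) is a shallow copy, new object): a = [50, 25, 32], b = [50, 25, 32]
After line 3 (append only mutates b): a = [50, 25, 32], b = [50, 25, 32, 91]
After line 4 (same = a is b; different objects -> False): same = False

[50, 25, 32, 91]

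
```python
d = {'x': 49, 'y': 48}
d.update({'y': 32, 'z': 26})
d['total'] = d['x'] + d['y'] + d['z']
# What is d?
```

After line 1: d = {'x': 49, 'y': 48}
After line 2 (y overwritten, z added): d = {'x': 49, 'y': 32, 'z': 26}
After line 3 (total = 49 + 32 + 26 = 107): d = {'x': 49, 'y': 32, 'z': 26, 'total': 107}

{'x': 49, 'y': 32, 'z': 26, 'total': 107}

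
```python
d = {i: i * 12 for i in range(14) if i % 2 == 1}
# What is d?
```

{1: 12, 3: 36, 5: 60, 7: 84, 9: 108, 11: 132, 13: 156}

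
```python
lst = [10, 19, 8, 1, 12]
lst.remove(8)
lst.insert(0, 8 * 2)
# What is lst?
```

After line 1: lst = [10, 19, 8, 1, 12]
After line 2 (remove first 8): lst = [10, 19, 1, 12]
After line 3 (insert 16 at index 0): lst = [16, 10, 19, 1, 12]

[16, 10, 19, 1, 12]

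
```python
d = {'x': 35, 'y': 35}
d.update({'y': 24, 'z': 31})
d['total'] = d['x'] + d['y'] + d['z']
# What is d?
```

After line 1: d = {'x': 35, 'y': 35}
After line 2 (y overwritten, z added): d = {'x': 35, 'y': 24, 'z': 31}
After line 3 (total = 35 + 24 + 31 = 90): d = {'x': 35, 'y': 24, 'z': 31, 'total': 90}

{'x': 35, 'y': 24, 'z': 31, 'total': 90}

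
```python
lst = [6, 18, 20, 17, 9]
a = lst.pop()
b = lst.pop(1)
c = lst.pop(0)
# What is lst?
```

After line 1: lst = [6, 18, 20, 17, 9]
After line 2 (pop() -> a = 9): lst = [6, 18, 20, 17]
After line 3 (pop(1) -> b = 18): lst = [6, 20, 17]
After line 4 (pop(0) -> c = 6): lst = [20, 17]

[20, 17]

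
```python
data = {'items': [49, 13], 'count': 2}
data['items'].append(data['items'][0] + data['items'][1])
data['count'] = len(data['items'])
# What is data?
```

After line 1: data = {'items': [49, 13], 'count': 2}
After line 2 (append 49 + 13 = 62): data = {'items': [49, 13, 62], 'count': 2}
After line 3 (count = len(items) = 3): data = {'items': [49, 13, 62], 'count': 3}

{'items': [49, 13, 62], 'count': 3}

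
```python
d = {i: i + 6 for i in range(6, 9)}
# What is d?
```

{6: 12, 7: 13, 8: 14}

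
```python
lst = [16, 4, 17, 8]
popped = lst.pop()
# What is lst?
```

[16, 4, 17]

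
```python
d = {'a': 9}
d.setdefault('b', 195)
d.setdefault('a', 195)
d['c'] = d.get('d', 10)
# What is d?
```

After line 1: d = {'a': 9}
After line 2 (setdefault adds 'b'=195): d = {'a': 9, 'b': 195}
After line 3 (setdefault 'a' no-op, already exists): d = {'a': 9, 'b': 195}
After line 4 (get('d', 10) returns default since 'd' not in d): d = {'a': 9, 'b': 195, 'c': 10}

{'a': 9, 'b': 195, 'c': 10}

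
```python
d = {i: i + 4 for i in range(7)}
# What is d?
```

{0: 4, 1: 5, 2: 6, 3: 7, 4: 8, 5: 9, 6: 10}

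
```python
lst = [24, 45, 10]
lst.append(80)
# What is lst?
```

[24, 45, 10, 80]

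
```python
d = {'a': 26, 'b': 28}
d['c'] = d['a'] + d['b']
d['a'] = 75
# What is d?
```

After line 1: d = {'a': 26, 'b': 28}
After line 2 (d['c'] = 26 + 28): d = {'a': 26, 'b': 28, 'c': 54}
After line 3: d = {'a': 75, 'b': 28, 'c': 54}

{'a': 75, 'b': 28, 'c': 54}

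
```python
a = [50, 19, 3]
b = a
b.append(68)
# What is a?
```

After line 1: a = [50, 19, 3]
After line 2 (b = a is an alias, same object): a = [50, 19, 3], b = [50, 19, 3]
After line 3 (b.append mutates the shared list): a = [50, 19, 3, 68], b = [50, 19, 3, 68]

[50, 19, 3, 68]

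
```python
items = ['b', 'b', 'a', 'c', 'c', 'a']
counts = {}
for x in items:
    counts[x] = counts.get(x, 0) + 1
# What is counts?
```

Initial: counts = {}, items = ['b', 'b', 'a', 'c', 'c', 'a']
See 'b': counts = {'b': 1}
See 'b': counts = {'b': 2}
See 'a': counts = {'b': 2, 'a': 1}
See 'c': counts = {'b': 2, 'a': 1, 'c': 1}
See 'c': counts = {'b': 2, 'a': 1, 'c': 2}
See 'a': counts = {'b': 2, 'a': 2, 'c': 2}

{'b': 2, 'a': 2, 'c': 2}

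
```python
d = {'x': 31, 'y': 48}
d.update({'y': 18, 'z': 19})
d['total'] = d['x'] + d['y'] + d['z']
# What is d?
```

After line 1: d = {'x': 31, 'y': 48}
After line 2 (y overwritten, z added): d = {'x': 31, 'y': 18, 'z': 19}
After line 3 (total = 31 + 18 + 19 = 68): d = {'x': 31, 'y': 18, 'z': 19, 'total': 68}

{'x': 31, 'y': 18, 'z': 19, 'total': 68}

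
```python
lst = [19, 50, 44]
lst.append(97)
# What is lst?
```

[19, 50, 44, 97]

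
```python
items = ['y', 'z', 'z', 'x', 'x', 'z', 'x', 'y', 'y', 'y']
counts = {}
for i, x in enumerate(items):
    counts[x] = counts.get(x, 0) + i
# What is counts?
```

Initial: counts = {}, items = ['y', 'z', 'z', 'x', 'x', 'z', 'x', 'y', 'y', 'y']
i=0, x='y': counts = {'y': 0}
i=1, x='z': counts = {'y': 0, 'z': 1}
i=2, x='z': counts = {'y': 0, 'z': 3}
i=3, x='x': counts = {'y': 0, 'z': 3, 'x': 3}
i=4, x='x': counts = {'y': 0, 'z': 3, 'x': 7}
i=5, x='z': counts = {'y': 0, 'z': 8, 'x': 7}
i=6, x='x': counts = {'y': 0, 'z': 8, 'x': 13}
i=7, x='y': counts = {'y': 7, 'z': 8, 'x': 13}
i=8, x='y': counts = {'y': 15, 'z': 8, 'x': 13}
i=9, x='y': counts = {'y': 24, 'z': 8, 'x': 13}

{'y': 24, 'z': 8, 'x': 13}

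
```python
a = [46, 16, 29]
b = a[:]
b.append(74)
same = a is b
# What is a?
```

After line 1: a = [46, 16, 29]
After line 2 (b = a[:] is a shallow copy, new object): a = [46, 16, 29], b = [46, 16, 29]
After line 3 (append only mutates b): a = [46, 16, 29], b = [46, 16, 29, 74]
After line 4 (same = a is b; different objects -> False): same = False

[46, 16, 29]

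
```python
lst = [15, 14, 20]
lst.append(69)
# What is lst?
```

[15, 14, 20, 69]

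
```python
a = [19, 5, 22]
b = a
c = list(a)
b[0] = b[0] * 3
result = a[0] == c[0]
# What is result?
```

After line 1: a = [19, 5, 22]
After line 2 (b = a, alias): a = [19, 5, 22], b = [19, 5, 22]
After line 3 (c = list(a) is a copy, new object): c = [19, 5, 22]
After line 4 (b[0] = 19 * 3 = 57; mutates shared a/b): a = b = [57, 5, 22], c = [19, 5, 22]
After line 5 (a[0] = 57, c[0] = 19; result = False)

False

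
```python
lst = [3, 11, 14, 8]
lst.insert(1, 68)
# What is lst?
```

[3, 68, 11, 14, 8]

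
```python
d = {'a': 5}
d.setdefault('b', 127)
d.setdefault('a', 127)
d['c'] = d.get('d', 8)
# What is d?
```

After line 1: d = {'a': 5}
After line 2 (setdefault adds 'b'=127): d = {'a': 5, 'b': 127}
After line 3 (setdefault 'a' no-op, already exists): d = {'a': 5, 'b': 127}
After line 4 (get('d', 8) returns default since 'd' not in d): d = {'a': 5, 'b': 127, 'c': 8}

{'a': 5, 'b': 127, 'c': 8}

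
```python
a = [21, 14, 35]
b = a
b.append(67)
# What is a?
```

After line 1: a = [21, 14, 35]
After line 2 (b = a is an alias, same object): a = [21, 14, 35], b = [21, 14, 35]
After line 3 (b.append mutates the shared list): a = [21, 14, 35, 67], b = [21, 14, 35, 67]

[21, 14, 35, 67]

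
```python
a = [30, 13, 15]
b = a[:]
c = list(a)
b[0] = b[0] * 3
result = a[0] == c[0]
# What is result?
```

After line 1: a = [30, 13, 15]
After line 2 (b = a[:], copy): a = [30, 13, 15], b = [30, 13, 15]
After line 3 (c = list(a) is a copy, new object): c = [30, 13, 15]
After line 4 (b[0] = 30 * 3 = 90; only b mutates (copy)): a = [30, 13, 15], b = [90, 13, 15], c = [30, 13, 15]
After line 5 (a[0] = 30, c[0] = 30; result = True)

True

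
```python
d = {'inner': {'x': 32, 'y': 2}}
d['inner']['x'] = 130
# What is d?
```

After line 1: d = {'inner': {'x': 32, 'y': 2}}
After line 2 (inner x overwritten): d = {'inner': {'x': 130, 'y': 2}}

{'inner': {'x': 130, 'y': 2}}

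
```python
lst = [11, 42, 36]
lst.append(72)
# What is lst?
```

[11, 42, 36, 72]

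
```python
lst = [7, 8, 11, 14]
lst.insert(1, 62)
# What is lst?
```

[7, 62, 8, 11, 14]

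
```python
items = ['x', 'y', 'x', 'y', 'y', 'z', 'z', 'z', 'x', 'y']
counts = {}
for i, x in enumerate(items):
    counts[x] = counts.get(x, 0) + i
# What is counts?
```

Initial: counts = {}, items = ['x', 'y', 'x', 'y', 'y', 'z', 'z', 'z', 'x', 'y']
i=0, x='x': counts = {'x': 0}
i=1, x='y': counts = {'x': 0, 'y': 1}
i=2, x='x': counts = {'x': 2, 'y': 1}
i=3, x='y': counts = {'x': 2, 'y': 4}
i=4, x='y': counts = {'x': 2, 'y': 8}
i=5, x='z': counts = {'x': 2, 'y': 8, 'z': 5}
i=6, x='z': counts = {'x': 2, 'y': 8, 'z': 11}
i=7, x='z': counts = {'x': 2, 'y': 8, 'z': 18}
i=8, x='x': counts = {'x': 10, 'y': 8, 'z': 18}
i=9, x='y': counts = {'x': 10, 'y': 17, 'z': 18}

{'x': 10, 'y': 17, 'z': 18}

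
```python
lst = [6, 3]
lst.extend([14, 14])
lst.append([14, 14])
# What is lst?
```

After line 1: lst = [6, 3]
After line 2 (extend unpacks [14, 14]): lst = [6, 3, 14, 14]
After line 3 (append adds [14, 14] as single element): lst = [6, 3, 14, 14, [14, 14]]

[6, 3, 14, 14, [14, 14]]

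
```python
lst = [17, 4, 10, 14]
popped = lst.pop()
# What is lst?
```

[17, 4, 10]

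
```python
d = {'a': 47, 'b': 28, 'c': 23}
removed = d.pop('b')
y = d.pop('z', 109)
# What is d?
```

After line 1: d = {'a': 47, 'b': 28, 'c': 23}
After line 2 (pop 'b' returns 28): d = {'a': 47, 'c': 23}, removed = 28
After line 3 (pop 'z' missing, returns default 109): d = {'a': 47, 'c': 23}, y = 109

{'a': 47, 'c': 23}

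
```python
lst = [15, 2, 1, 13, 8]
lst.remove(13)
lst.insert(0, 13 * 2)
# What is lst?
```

After line 1: lst = [15, 2, 1, 13, 8]
After line 2 (remove first 13): lst = [15, 2, 1, 8]
After line 3 (insert 26 at index 0): lst = [26, 15, 2, 1, 8]

[26, 15, 2, 1, 8]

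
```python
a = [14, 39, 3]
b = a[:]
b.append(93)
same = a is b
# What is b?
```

After line 1: a = [14, 39, 3]
After line 2 (b = a[:] is a shallow copy, new object): a = [14, 39, 3], b = [14, 39, 3]
After line 3 (append only mutates b): a = [14, 39, 3], b = [14, 39, 3, 93]
After line 4 (same = a is b; different objects -> False): same = False

[14, 39, 3, 93]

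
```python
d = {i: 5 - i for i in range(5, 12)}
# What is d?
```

{5: 0, 6: -1, 7: -2, 8: -3, 9: -4, 10: -5, 11: -6}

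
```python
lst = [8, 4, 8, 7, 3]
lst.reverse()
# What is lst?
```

[3, 7, 8, 4, 8]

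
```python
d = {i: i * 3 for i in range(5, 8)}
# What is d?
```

{5: 15, 6: 18, 7: 21}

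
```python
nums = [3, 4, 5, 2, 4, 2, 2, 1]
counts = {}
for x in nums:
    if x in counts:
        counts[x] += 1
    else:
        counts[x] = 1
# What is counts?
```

Initial: counts = {}, nums = [3, 4, 5, 2, 4, 2, 2, 1]
See 3: counts = {3: 1}
See 4: counts = {3: 1, 4: 1}
See 5: counts = {3: 1, 4: 1, 5: 1}
See 2: counts = {3: 1, 4: 1, 5: 1, 2: 1}
See 4: counts = {3: 1, 4: 2, 5: 1, 2: 1}
See 2: counts = {3: 1, 4: 2, 5: 1, 2: 2}
See 2: counts = {3: 1, 4: 2, 5: 1, 2: 3}
See 1: counts = {3: 1, 4: 2, 5: 1, 2: 3, 1: 1}

{3: 1, 4: 2, 5: 1, 2: 3, 1: 1}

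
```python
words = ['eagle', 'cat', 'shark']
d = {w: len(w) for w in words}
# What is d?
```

{'eagle': 5, 'cat': 3, 'shark': 5}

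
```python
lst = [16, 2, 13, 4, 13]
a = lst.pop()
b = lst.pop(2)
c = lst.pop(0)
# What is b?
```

After line 1: lst = [16, 2, 13, 4, 13]
After line 2 (pop() -> a = 13): lst = [16, 2, 13, 4]
After line 3 (pop(2) -> b = 13): lst = [16, 2, 4]
After line 4 (pop(0) -> c = 16): lst = [2, 4]

13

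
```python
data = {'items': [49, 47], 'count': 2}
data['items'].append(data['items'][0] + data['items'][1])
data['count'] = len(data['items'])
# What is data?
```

After line 1: data = {'items': [49, 47], 'count': 2}
After line 2 (append 49 + 47 = 96): data = {'items': [49, 47, 96], 'count': 2}
After line 3 (count = len(items) = 3): data = {'items': [49, 47, 96], 'count': 3}

{'items': [49, 47, 96], 'count': 3}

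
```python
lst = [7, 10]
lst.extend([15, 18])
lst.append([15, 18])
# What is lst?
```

After line 1: lst = [7, 10]
After line 2 (extend unpacks [15, 18]): lst = [7, 10, 15, 18]
After line 3 (append adds [15, 18] as single element): lst = [7, 10, 15, 18, [15, 18]]

[7, 10, 15, 18, [15, 18]]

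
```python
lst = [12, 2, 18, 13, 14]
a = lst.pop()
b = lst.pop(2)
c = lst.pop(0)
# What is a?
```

After line 1: lst = [12, 2, 18, 13, 14]
After line 2 (pop() -> a = 14): lst = [12, 2, 18, 13]
After line 3 (pop(2) -> b = 18): lst = [12, 2, 13]
After line 4 (pop(0) -> c = 12): lst = [2, 13]

14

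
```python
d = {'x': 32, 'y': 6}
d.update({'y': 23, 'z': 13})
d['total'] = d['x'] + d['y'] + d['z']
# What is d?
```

After line 1: d = {'x': 32, 'y': 6}
After line 2 (y overwritten, z added): d = {'x': 32, 'y': 23, 'z': 13}
After line 3 (total = 32 + 23 + 13 = 68): d = {'x': 32, 'y': 23, 'z': 13, 'total': 68}

{'x': 32, 'y': 23, 'z': 13, 'total': 68}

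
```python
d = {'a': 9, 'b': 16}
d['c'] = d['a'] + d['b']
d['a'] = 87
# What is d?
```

After line 1: d = {'a': 9, 'b': 16}
After line 2 (d['c'] = 9 + 16): d = {'a': 9, 'b': 16, 'c': 25}
After line 3: d = {'a': 87, 'b': 16, 'c': 25}

{'a': 87, 'b': 16, 'c': 25}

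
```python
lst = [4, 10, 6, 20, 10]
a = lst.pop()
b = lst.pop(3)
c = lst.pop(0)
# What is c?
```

After line 1: lst = [4, 10, 6, 20, 10]
After line 2 (pop() -> a = 10): lst = [4, 10, 6, 20]
After line 3 (pop(3) -> b = 20): lst = [4, 10, 6]
After line 4 (pop(0) -> c = 4): lst = [10, 6]

4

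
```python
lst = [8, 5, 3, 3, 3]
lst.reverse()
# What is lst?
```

[3, 3, 3, 5, 8]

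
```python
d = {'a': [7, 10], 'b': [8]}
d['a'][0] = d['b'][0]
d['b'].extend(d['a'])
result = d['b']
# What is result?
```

After line 1: d = {'a': [7, 10], 'b': [8]}
After line 2 (a[0] = b[0] = 8): d = {'a': [8, 10], 'b': [8]}
After line 3 (b.extend(a) appends [8, 10]): d = {'a': [8, 10], 'b': [8, 8, 10]}
After line 4: result = d['b'] = [8, 8, 10]

[8, 8, 10]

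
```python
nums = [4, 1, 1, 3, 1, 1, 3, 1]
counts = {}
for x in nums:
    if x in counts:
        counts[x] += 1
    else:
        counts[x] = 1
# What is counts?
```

Initial: counts = {}, nums = [4, 1, 1, 3, 1, 1, 3, 1]
See 4: counts = {4: 1}
See 1: counts = {4: 1, 1: 1}
See 1: counts = {4: 1, 1: 2}
See 3: counts = {4: 1, 1: 2, 3: 1}
See 1: counts = {4: 1, 1: 3, 3: 1}
See 1: counts = {4: 1, 1: 4, 3: 1}
See 3: counts = {4: 1, 1: 4, 3: 2}
See 1: counts = {4: 1, 1: 5, 3: 2}

{4: 1, 1: 5, 3: 2}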